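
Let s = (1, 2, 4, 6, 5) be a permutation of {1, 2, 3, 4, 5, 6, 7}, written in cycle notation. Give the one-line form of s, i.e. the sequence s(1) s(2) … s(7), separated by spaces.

Image by image: 1→2, 2→4, 3→3, 4→6, 5→1, 6→5, 7→7.
Listing these in domain order gives 2 4 3 6 1 5 7.

2 4 3 6 1 5 7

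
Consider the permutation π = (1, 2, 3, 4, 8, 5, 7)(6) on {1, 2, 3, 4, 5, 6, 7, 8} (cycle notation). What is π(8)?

5

8 appears in (1, 2, 3, 4, 8, 5, 7); the next entry (wrapping around) is 5.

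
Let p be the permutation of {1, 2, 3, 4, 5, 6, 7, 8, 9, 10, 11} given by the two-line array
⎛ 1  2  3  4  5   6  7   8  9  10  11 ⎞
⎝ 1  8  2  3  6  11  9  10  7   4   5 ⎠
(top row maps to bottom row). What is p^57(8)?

Tracing 8 → 10 → … returns to 8 after 5 steps, so 8 lies in a 5-cycle (2 8 10 4 3).
On a 5-cycle, p^5 is the identity, so p^57 = p^2 there (57 ≡ 2 mod 5).
Stepping 2 places around the cycle: 8 → 10 → 4.

4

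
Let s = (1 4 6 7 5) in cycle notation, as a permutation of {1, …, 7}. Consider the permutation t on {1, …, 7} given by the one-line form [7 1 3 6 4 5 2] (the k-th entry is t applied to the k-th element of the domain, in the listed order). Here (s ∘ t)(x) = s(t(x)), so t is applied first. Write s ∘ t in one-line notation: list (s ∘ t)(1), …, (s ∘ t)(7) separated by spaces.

(s ∘ t)(x) = s(t(x)). Computing each image: s(t(1)) = s(7) = 5, s(t(2)) = s(1) = 4, s(t(3)) = s(3) = 3, s(t(4)) = s(6) = 7, s(t(5)) = s(4) = 6, s(t(6)) = s(5) = 1, s(t(7)) = s(2) = 2.
Hence s ∘ t = [5 4 3 7 6 1 2].

5 4 3 7 6 1 2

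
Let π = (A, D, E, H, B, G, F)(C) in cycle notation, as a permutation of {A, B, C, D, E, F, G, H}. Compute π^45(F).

E

F lies in the 7-cycle (A, D, E, H, B, G, F).
Powers repeat with period 7 on this cycle, and 45 mod 7 = 3, so π^45(F) = π^3(F).
Advancing 3 steps from F: F → A → D → E.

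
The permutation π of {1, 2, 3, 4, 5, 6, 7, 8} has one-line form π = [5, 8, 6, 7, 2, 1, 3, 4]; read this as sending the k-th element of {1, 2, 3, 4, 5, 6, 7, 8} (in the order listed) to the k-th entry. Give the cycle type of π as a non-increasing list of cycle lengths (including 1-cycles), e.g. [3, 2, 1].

The disjoint cycles are (1 5 2 8 4 7 3 6), with lengths 8 in non-increasing order.

[8]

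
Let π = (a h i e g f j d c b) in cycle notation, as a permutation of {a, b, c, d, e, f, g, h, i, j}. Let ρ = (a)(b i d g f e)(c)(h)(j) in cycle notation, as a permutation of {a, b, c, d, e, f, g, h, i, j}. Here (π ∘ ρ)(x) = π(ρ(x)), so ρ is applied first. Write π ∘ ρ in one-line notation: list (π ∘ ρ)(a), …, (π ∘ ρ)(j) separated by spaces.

h e b f a g j i c d

For each element, apply ρ then π: a → a → h; b → i → e; c → c → b; d → g → f; e → b → a; f → e → g; g → f → j; h → h → i; i → d → c; j → j → d.
So π ∘ ρ in one-line form is h e b f a g j i c d.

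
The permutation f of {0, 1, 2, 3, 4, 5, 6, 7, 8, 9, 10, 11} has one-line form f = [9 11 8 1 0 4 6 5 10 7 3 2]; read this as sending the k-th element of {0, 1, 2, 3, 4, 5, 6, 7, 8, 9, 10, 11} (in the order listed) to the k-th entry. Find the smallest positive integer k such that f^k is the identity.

Writing f as disjoint cycles, the cycle lengths are 6, 5, 1.
Since disjoint cycles commute, ord(f) = lcm(6, 5) = 30.

30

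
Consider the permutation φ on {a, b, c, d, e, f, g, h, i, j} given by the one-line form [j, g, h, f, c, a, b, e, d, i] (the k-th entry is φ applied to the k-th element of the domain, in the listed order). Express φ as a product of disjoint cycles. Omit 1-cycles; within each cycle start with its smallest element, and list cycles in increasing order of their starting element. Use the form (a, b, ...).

(a, j, i, d, f)(b, g)(c, h, e)

Start at a and follow images: a → j → i → d → f → a, giving the cycle (a, j, i, d, f).
Repeating from the next unused element and collecting all non-trivial cycles gives (a, j, i, d, f)(b, g)(c, h, e).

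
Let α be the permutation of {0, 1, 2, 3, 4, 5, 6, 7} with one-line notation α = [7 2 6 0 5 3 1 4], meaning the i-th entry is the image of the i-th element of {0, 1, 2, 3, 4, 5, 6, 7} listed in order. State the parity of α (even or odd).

In disjoint-cycle form the cycle lengths are 5, 3.
A cycle of length ℓ contributes ℓ−1 transpositions, so α is a product of 4 + 2 = 6 transpositions — even.

even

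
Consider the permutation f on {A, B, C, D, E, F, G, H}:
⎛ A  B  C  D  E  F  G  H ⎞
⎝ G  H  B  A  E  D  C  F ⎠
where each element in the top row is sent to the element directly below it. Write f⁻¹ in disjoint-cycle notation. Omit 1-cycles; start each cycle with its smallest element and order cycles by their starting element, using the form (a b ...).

(A D F H B C G)

First write f in disjoint cycles: (A G C B H F D).
The inverse reverses every cycle; in canonical form, f⁻¹ = (A D F H B C G).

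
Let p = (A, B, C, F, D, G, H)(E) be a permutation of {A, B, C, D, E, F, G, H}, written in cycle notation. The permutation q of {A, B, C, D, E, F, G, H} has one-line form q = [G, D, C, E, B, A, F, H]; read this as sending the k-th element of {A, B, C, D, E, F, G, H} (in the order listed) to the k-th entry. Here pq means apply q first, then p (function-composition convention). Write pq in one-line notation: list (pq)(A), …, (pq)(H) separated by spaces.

(pq)(x) = p(q(x)). Computing each image: p(q(A)) = p(G) = H, p(q(B)) = p(D) = G, p(q(C)) = p(C) = F, p(q(D)) = p(E) = E, p(q(E)) = p(B) = C, p(q(F)) = p(A) = B, p(q(G)) = p(F) = D, p(q(H)) = p(H) = A.
Hence pq = [H G F E C B D A].

H G F E C B D A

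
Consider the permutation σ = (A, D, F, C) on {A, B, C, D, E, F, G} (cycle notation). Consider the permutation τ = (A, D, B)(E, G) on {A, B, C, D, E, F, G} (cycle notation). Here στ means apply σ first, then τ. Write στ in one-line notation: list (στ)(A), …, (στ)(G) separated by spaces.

B A D F G C E

For each element, apply σ then τ: A → D → B; B → B → A; C → A → D; D → F → F; E → E → G; F → C → C; G → G → E.
So στ in one-line form is B A D F G C E.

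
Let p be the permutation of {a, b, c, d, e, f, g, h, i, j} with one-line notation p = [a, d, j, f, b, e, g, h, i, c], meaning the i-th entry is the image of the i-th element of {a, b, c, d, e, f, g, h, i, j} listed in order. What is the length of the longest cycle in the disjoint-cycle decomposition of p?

Decomposing into disjoint cycles gives (b d f e)(c j); the longest has length 4.

4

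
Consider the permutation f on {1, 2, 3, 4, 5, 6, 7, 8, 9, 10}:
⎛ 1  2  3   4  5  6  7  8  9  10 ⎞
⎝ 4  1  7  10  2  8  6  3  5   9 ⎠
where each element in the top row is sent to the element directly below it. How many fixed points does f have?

No element satisfies f(x) = x, so there are 0 fixed points.

0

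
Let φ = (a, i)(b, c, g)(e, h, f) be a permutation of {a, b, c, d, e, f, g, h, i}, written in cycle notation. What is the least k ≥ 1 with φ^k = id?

6

The cycle type of φ is (3, 3, 2, 1).
The order is lcm(3, 3, 2) = 6.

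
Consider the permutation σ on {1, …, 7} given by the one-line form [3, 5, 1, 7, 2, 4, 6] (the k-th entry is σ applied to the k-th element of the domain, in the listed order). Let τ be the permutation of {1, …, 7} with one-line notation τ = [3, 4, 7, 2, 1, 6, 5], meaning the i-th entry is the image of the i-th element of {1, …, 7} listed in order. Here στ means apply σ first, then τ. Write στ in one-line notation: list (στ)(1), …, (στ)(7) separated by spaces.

7 1 3 5 4 2 6

Chase each element through σ then τ: 1 → 3 → 7; 2 → 5 → 1; 3 → 1 → 3; 4 → 7 → 5; 5 → 2 → 4; 6 → 4 → 2; 7 → 6 → 6.
Collecting the images, στ = [7 1 3 5 4 2 6].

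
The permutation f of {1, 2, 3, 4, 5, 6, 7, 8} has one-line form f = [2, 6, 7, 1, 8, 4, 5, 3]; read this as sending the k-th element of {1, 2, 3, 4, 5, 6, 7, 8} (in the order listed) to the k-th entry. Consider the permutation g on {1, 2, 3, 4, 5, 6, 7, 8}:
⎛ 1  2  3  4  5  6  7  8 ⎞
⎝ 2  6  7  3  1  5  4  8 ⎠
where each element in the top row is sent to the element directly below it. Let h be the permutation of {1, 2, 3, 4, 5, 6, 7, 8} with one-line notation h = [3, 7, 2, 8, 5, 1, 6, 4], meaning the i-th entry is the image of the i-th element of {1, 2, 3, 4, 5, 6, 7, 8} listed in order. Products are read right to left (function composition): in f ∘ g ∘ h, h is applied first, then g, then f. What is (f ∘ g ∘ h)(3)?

Chase 3: h(3) = 2; g(2) = 6; f(6) = 4. Hence (f ∘ g ∘ h)(3) = 4.

4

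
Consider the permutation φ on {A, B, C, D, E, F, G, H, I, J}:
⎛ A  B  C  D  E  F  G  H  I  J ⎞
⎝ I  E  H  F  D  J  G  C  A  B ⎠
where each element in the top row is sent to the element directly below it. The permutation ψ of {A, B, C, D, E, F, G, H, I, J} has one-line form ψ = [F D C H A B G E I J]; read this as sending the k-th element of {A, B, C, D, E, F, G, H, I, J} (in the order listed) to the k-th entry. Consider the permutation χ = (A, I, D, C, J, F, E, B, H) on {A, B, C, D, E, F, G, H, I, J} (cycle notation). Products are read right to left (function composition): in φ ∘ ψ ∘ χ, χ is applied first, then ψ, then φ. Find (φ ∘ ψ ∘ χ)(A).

A

(φ ∘ ψ ∘ χ)(A) = φ(ψ(χ(A))). χ(A) = I, then ψ(I) = I, then φ(I) = A, so the result is A.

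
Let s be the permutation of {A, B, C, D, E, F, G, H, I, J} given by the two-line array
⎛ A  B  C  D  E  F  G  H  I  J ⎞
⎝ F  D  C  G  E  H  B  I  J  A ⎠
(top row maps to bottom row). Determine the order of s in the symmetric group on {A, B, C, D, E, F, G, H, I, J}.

Decomposing into disjoint cycles gives cycle lengths 5, 3, 1, 1.
The order of s is the least common multiple of its cycle lengths: lcm(5, 3) = 15.

15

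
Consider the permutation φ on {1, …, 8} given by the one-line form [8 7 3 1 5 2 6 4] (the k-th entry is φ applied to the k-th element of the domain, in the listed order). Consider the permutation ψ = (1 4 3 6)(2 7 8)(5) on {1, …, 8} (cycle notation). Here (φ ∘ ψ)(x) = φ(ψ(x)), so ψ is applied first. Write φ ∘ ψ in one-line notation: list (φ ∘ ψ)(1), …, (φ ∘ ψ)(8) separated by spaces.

Chase each element through ψ then φ: 1 → 4 → 1; 2 → 7 → 6; 3 → 6 → 2; 4 → 3 → 3; 5 → 5 → 5; 6 → 1 → 8; 7 → 8 → 4; 8 → 2 → 7.
Collecting the images, φ ∘ ψ = [1 6 2 3 5 8 4 7].

1 6 2 3 5 8 4 7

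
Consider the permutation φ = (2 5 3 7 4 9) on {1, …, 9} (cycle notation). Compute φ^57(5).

4

5 lies in the 6-cycle (2 5 3 7 4 9).
Powers repeat with period 6 on this cycle, and 57 mod 6 = 3, so φ^57(5) = φ^3(5).
Advancing 3 steps from 5: 5 → 3 → 7 → 4.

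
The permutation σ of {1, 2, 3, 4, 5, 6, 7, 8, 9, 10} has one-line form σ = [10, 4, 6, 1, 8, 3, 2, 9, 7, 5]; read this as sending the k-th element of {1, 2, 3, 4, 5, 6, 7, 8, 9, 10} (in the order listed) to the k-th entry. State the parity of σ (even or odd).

In disjoint-cycle form the cycle lengths are 8, 2.
A cycle of length ℓ contributes ℓ−1 transpositions, so σ is a product of 7 + 1 = 8 transpositions — even.

even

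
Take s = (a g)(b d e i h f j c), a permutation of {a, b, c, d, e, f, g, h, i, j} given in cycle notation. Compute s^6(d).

d lies in the 8-cycle (b d e i h f j c).
Advancing 6 steps from d: d → e → i → h → f → j → c.

c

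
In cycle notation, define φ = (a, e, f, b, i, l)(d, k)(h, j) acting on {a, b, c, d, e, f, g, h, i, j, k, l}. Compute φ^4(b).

e

b lies in the 6-cycle (a, e, f, b, i, l).
Advancing 4 steps from b: b → i → l → a → e.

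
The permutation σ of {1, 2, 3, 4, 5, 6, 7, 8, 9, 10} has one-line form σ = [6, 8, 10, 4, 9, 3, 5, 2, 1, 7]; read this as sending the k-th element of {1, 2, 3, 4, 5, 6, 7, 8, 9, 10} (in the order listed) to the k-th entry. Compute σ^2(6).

Tracing 6 → 3 → … returns to 6 after 7 steps, so 6 lies in a 7-cycle (1 6 3 10 7 5 9).
Advancing 2 steps from 6: 6 → 3 → 10.

10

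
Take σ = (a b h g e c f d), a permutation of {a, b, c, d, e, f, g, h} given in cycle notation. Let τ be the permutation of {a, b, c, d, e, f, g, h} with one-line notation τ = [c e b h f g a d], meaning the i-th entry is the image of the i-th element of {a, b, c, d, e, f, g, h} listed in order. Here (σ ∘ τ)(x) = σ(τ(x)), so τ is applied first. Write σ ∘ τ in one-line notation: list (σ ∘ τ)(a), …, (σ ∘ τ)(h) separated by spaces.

(σ ∘ τ)(x) = σ(τ(x)). Computing each image: σ(τ(a)) = σ(c) = f, σ(τ(b)) = σ(e) = c, σ(τ(c)) = σ(b) = h, σ(τ(d)) = σ(h) = g, σ(τ(e)) = σ(f) = d, σ(τ(f)) = σ(g) = e, σ(τ(g)) = σ(a) = b, σ(τ(h)) = σ(d) = a.
Hence σ ∘ τ = [f c h g d e b a].

f c h g d e b a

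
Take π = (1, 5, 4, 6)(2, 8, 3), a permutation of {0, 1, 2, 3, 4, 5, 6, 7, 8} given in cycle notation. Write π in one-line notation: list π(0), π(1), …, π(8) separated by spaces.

Each element maps to the next entry in its cycle (wrapping to the front): 0↦0, 1↦5, 2↦8, 3↦2, 4↦6, 5↦4, 6↦1, 7↦7, 8↦3.
So the one-line form is 0 5 8 2 6 4 1 7 3.

0 5 8 2 6 4 1 7 3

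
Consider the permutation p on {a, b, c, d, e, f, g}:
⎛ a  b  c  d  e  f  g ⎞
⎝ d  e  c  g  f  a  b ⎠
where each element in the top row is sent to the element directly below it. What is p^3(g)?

f

Tracing g → b → … returns to g after 6 steps, so g lies in a 6-cycle (a d g b e f).
Advancing 3 steps from g: g → b → e → f.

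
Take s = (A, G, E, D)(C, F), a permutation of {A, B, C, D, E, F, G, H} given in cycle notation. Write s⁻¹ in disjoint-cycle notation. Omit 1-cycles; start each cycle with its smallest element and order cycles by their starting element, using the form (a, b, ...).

(A, D, E, G)(C, F)

If s sends a → b within a cycle, s⁻¹ sends b → a; equivalently, reverse each cycle.
After reversing and putting each cycle's least element first, s⁻¹ = (A, D, E, G)(C, F).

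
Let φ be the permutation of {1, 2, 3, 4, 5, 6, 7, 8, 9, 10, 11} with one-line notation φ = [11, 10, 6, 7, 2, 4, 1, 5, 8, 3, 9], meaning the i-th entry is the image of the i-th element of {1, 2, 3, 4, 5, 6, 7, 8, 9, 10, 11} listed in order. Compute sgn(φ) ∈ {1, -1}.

In disjoint-cycle form the cycle lengths are 11.
A cycle is odd iff its length is even; φ has 0 even-length cycles, so sgn(φ) = (−1)^0 and φ is even.

1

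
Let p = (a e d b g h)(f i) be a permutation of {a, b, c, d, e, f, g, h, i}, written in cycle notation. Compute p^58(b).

b lies in the 6-cycle (a e d b g h).
On a 6-cycle, p^6 is the identity, so p^58 = p^4 there (58 ≡ 4 mod 6).
Advancing 4 steps from b: b → g → h → a → e.

e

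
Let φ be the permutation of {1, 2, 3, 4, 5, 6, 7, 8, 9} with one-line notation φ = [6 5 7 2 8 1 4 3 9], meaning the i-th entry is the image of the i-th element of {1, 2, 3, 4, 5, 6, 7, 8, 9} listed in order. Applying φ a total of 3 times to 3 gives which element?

Tracing 3 → 7 → … returns to 3 after 6 steps, so 3 lies in a 6-cycle (2, 5, 8, 3, 7, 4).
Stepping 3 places around the cycle: 3 → 7 → 4 → 2.

2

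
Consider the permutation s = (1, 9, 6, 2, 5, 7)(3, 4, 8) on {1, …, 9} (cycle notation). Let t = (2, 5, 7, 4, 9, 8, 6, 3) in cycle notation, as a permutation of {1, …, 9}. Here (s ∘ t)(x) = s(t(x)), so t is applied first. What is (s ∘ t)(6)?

(s ∘ t)(6) = s(t(6)). t(6) = 3, then s(3) = 4. So (s ∘ t)(6) = 4.

4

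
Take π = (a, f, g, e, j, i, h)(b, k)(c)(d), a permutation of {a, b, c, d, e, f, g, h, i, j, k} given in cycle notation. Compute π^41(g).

f

g lies in the 7-cycle (a, f, g, e, j, i, h).
Powers repeat with period 7 on this cycle, and 41 mod 7 = 6, so π^41(g) = π^6(g).
Stepping 6 places around the cycle: g → e → j → i → h → a → f.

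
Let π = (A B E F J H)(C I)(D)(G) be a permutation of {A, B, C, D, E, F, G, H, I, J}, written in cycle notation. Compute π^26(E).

J

E lies in the 6-cycle (A B E F J H).
On a 6-cycle, π^6 is the identity, so π^26 = π^2 there (26 ≡ 2 mod 6).
Advancing 2 steps from E: E → F → J.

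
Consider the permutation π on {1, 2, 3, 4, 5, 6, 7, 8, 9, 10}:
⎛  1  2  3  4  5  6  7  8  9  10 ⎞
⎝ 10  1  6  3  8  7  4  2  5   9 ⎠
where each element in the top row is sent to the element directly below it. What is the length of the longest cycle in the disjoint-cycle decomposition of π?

Decomposing into disjoint cycles gives (1 10 9 5 8 2)(3 6 7 4); the longest has length 6.

6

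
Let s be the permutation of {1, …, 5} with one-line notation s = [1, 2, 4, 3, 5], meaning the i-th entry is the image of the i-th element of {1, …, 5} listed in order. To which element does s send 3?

4

3 is element number 3 of the domain, and entry number 3 of the one-line form is 4, so s(3) = 4.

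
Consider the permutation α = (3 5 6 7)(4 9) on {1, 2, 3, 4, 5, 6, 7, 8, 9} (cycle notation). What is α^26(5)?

7

5 lies in the 4-cycle (3 5 6 7).
Since the cycle has length 4, α^26 acts on it the same as α^2 (26 mod 4 = 2).
Stepping 2 places around the cycle: 5 → 6 → 7.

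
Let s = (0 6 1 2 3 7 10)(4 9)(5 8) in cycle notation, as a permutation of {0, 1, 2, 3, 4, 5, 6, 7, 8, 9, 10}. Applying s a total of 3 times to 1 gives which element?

1 lies in the 7-cycle (0 6 1 2 3 7 10).
Advancing 3 steps from 1: 1 → 2 → 3 → 7.

7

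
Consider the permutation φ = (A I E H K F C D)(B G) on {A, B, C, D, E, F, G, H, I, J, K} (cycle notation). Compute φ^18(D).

I

D lies in the 8-cycle (A I E H K F C D).
Powers repeat with period 8 on this cycle, and 18 mod 8 = 2, so φ^18(D) = φ^2(D).
Stepping 2 places around the cycle: D → A → I.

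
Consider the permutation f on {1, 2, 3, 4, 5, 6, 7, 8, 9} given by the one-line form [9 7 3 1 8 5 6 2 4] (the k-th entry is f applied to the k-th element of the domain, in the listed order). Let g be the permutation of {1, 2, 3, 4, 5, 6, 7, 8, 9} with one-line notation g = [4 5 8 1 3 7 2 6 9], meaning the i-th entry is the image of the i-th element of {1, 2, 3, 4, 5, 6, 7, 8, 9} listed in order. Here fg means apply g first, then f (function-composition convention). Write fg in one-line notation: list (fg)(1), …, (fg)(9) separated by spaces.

(fg)(x) = f(g(x)). Computing each image: f(g(1)) = f(4) = 1, f(g(2)) = f(5) = 8, f(g(3)) = f(8) = 2, f(g(4)) = f(1) = 9, f(g(5)) = f(3) = 3, f(g(6)) = f(7) = 6, f(g(7)) = f(2) = 7, f(g(8)) = f(6) = 5, f(g(9)) = f(9) = 4.
Hence fg = [1 8 2 9 3 6 7 5 4].

1 8 2 9 3 6 7 5 4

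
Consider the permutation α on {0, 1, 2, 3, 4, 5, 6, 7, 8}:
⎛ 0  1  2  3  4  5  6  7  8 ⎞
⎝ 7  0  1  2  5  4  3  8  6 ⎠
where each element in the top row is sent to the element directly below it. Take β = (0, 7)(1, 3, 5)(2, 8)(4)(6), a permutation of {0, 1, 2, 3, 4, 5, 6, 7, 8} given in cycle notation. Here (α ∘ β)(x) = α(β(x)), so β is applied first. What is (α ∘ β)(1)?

2

β(1) = 3, then α(3) = 2; composing gives (α ∘ β)(1) = 2.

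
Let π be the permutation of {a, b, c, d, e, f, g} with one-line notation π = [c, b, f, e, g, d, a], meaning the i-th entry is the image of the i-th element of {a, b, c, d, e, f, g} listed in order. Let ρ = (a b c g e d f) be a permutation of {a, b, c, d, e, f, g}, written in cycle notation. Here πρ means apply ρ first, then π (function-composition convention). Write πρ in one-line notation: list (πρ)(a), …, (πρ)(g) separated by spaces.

For each element, apply ρ then π: a → b → b; b → c → f; c → g → a; d → f → d; e → d → e; f → a → c; g → e → g.
Collecting the images, πρ = [b f a d e c g].

b f a d e c g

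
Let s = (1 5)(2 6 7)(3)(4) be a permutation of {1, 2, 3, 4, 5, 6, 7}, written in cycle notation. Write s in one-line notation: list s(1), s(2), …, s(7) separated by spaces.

5 6 3 4 1 7 2

Image by image: 1↦5, 2↦6, 3↦3, 4↦4, 5↦1, 6↦7, 7↦2.
Listing these in domain order gives 5 6 3 4 1 7 2.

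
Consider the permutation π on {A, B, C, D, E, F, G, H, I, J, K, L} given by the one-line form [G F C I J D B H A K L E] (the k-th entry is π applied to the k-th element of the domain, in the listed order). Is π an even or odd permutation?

even

In disjoint-cycle form the cycle lengths are 6, 4, 1, 1.
A cycle is odd iff its length is even; π has 2 even-length cycles, so sgn(π) = (−1)^2 and π is even.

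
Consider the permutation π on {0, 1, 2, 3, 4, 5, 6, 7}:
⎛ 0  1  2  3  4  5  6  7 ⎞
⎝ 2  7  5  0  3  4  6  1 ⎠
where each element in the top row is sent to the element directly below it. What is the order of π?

Decomposing into disjoint cycles gives cycle lengths 5, 2, 1.
Since disjoint cycles commute, ord(π) = lcm(5, 2) = 10.

10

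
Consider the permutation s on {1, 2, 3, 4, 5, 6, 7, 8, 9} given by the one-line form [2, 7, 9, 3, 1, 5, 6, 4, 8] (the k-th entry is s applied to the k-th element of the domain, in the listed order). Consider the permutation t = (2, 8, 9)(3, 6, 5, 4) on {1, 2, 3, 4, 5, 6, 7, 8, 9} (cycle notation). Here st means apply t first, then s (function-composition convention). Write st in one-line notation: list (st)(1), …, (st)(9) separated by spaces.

Chase each element through t then s: 1 → 1 → 2; 2 → 8 → 4; 3 → 6 → 5; 4 → 3 → 9; 5 → 4 → 3; 6 → 5 → 1; 7 → 7 → 6; 8 → 9 → 8; 9 → 2 → 7.
Collecting the images, st = [2 4 5 9 3 1 6 8 7].

2 4 5 9 3 1 6 8 7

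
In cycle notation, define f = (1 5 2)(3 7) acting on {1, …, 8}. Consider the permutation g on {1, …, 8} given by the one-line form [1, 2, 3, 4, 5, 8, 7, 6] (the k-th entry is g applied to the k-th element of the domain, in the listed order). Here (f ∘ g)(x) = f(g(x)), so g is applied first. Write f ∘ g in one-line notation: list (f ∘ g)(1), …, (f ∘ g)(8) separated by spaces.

5 1 7 4 2 8 3 6

(f ∘ g)(x) = f(g(x)). Computing each image: f(g(1)) = f(1) = 5, f(g(2)) = f(2) = 1, f(g(3)) = f(3) = 7, f(g(4)) = f(4) = 4, f(g(5)) = f(5) = 2, f(g(6)) = f(8) = 8, f(g(7)) = f(7) = 3, f(g(8)) = f(6) = 6.
Hence f ∘ g = [5 1 7 4 2 8 3 6].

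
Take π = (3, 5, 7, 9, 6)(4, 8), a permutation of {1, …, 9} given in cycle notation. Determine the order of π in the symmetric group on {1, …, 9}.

10

The disjoint cycles have lengths 5, 2, 1, 1.
The order is lcm(5, 2) = 10.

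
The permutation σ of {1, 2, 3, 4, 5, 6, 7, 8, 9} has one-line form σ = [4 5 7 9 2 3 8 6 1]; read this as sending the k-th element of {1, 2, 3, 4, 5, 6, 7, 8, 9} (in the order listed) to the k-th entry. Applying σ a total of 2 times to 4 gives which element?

1

Tracing 4 → 9 → … returns to 4 after 3 steps, so 4 lies in a 3-cycle (1, 4, 9).
Advancing 2 steps from 4: 4 → 9 → 1.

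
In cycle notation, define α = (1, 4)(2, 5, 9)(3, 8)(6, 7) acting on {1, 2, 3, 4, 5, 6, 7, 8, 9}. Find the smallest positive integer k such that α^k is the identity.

The cycle type of α is (3, 2, 2, 2).
The order of α is the least common multiple of its cycle lengths: lcm(3, 2, 2, 2) = 6.

6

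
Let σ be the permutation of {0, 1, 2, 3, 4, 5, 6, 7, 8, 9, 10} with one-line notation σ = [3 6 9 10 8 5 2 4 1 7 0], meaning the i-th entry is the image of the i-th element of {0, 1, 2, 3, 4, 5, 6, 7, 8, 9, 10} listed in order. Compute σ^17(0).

10

Tracing 0 → 3 → … returns to 0 after 3 steps, so 0 lies in a 3-cycle (0 3 10).
Since the cycle has length 3, σ^17 acts on it the same as σ^2 (17 mod 3 = 2).
Advancing 2 steps from 0: 0 → 3 → 10.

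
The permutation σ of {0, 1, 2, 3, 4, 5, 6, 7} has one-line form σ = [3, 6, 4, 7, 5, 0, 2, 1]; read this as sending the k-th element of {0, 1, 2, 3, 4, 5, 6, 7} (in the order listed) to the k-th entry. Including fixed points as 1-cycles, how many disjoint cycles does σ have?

1

The cycle decomposition is (0 3 7 1 6 2 4 5), which has 1 cycle (counting 1-cycles).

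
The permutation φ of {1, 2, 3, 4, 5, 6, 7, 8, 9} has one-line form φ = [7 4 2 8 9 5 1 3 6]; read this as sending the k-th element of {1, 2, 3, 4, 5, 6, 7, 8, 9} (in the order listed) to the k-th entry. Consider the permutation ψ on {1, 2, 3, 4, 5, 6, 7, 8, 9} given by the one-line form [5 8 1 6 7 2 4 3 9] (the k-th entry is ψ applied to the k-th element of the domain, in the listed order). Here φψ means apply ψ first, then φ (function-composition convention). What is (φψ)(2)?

3

First apply ψ: ψ(2) = 8, then φ(8) = 3. Thus (φψ)(2) = 3.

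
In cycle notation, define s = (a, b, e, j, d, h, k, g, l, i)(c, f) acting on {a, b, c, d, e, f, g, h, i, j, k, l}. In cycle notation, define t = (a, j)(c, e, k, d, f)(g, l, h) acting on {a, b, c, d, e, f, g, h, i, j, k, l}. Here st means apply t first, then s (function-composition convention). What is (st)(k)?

First apply t: t(k) = d, then s(d) = h. Thus (st)(k) = h.

h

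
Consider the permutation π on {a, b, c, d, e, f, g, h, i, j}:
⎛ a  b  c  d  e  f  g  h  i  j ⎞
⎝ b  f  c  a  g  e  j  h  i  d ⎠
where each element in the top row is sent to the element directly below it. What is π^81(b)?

Tracing b → f → … returns to b after 7 steps, so b lies in a 7-cycle (a b f e g j d).
Since the cycle has length 7, π^81 acts on it the same as π^4 (81 mod 7 = 4).
Advancing 4 steps from b: b → f → e → g → j.

j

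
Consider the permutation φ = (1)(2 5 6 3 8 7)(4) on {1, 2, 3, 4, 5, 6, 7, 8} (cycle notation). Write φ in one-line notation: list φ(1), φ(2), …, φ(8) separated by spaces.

1 5 8 4 6 3 2 7

Each element maps to the next entry in its cycle (wrapping to the front): 1→1, 2→5, 3→8, 4→4, 5→6, 6→3, 7→2, 8→7.
So the one-line form is 1 5 8 4 6 3 2 7.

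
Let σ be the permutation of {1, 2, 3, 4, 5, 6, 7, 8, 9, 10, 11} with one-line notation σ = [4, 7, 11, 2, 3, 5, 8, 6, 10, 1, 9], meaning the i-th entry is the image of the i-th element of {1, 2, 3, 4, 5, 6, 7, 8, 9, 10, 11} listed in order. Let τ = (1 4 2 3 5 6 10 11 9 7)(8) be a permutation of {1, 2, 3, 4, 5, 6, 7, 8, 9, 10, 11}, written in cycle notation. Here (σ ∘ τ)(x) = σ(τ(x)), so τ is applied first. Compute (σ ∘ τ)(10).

9

τ(10) = 11, then σ(11) = 9; composing gives (σ ∘ τ)(10) = 9.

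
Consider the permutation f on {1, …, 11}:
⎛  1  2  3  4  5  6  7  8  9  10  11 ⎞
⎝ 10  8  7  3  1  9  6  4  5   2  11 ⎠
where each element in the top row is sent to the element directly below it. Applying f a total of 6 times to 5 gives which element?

Tracing 5 → 1 → … returns to 5 after 10 steps, so 5 lies in a 10-cycle (1, 10, 2, 8, 4, 3, 7, 6, 9, 5).
Advancing 6 steps from 5: 5 → 1 → 10 → 2 → 8 → 4 → 3.

3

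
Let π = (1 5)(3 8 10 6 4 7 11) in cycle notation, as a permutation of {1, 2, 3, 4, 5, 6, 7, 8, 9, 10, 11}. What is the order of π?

The cycle type of π is (7, 2, 1, 1).
The order is lcm(7, 2) = 14.

14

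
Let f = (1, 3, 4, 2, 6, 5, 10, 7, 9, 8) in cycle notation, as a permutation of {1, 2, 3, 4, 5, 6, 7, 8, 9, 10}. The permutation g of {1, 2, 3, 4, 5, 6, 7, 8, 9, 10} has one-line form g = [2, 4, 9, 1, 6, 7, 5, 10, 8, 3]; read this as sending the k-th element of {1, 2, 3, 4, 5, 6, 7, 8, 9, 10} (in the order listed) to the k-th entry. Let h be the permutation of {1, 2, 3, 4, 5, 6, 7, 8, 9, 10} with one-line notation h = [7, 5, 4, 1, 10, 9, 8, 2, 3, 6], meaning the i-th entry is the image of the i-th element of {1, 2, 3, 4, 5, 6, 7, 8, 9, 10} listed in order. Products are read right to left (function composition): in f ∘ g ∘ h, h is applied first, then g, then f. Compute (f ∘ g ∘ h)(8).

Chase 8: h(8) = 2; g(2) = 4; f(4) = 2. Hence (f ∘ g ∘ h)(8) = 2.

2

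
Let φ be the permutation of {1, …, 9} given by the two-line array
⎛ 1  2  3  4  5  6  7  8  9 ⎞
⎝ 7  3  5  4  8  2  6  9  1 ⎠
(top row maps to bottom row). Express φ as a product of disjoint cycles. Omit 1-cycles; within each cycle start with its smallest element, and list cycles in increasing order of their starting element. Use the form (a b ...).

Start at 1 and follow images: 1 → 7 → 6 → 2 → 3 → 5 → 8 → 9 → 1, giving the cycle (1 7 6 2 3 5 8 9).
Repeating from the next unused element and collecting all non-trivial cycles gives (1 7 6 2 3 5 8 9).

(1 7 6 2 3 5 8 9)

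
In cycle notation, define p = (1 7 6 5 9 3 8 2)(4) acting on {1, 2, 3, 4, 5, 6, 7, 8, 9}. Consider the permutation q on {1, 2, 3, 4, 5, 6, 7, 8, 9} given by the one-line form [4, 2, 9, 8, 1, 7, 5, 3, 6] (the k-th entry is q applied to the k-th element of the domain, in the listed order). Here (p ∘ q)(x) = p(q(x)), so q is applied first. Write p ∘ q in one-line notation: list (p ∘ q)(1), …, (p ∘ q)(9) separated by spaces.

Chase each element through q then p: 1 → 4 → 4; 2 → 2 → 1; 3 → 9 → 3; 4 → 8 → 2; 5 → 1 → 7; 6 → 7 → 6; 7 → 5 → 9; 8 → 3 → 8; 9 → 6 → 5.
So p ∘ q in one-line form is 4 1 3 2 7 6 9 8 5.

4 1 3 2 7 6 9 8 5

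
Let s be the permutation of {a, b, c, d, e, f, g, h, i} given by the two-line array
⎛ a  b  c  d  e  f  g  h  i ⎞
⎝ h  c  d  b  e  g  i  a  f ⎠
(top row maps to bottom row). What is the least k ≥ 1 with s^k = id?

6

Decomposing into disjoint cycles gives cycle lengths 3, 3, 2, 1.
Since disjoint cycles commute, ord(s) = lcm(3, 3, 2) = 6.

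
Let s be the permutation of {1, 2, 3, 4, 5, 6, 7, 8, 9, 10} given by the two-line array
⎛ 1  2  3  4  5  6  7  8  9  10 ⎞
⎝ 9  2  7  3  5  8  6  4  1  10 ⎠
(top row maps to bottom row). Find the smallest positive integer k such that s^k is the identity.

10

Writing s as disjoint cycles, the cycle lengths are 5, 2, 1, 1, 1.
Since disjoint cycles commute, ord(s) = lcm(5, 2) = 10.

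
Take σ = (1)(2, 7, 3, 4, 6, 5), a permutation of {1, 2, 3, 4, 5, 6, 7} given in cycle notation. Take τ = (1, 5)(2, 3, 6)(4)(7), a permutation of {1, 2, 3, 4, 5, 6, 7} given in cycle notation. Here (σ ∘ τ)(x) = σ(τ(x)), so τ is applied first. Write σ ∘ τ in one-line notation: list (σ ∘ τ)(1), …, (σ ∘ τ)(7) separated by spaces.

2 4 5 6 1 7 3

(σ ∘ τ)(x) = σ(τ(x)). Computing each image: σ(τ(1)) = σ(5) = 2, σ(τ(2)) = σ(3) = 4, σ(τ(3)) = σ(6) = 5, σ(τ(4)) = σ(4) = 6, σ(τ(5)) = σ(1) = 1, σ(τ(6)) = σ(2) = 7, σ(τ(7)) = σ(7) = 3.
Hence σ ∘ τ = [2 4 5 6 1 7 3].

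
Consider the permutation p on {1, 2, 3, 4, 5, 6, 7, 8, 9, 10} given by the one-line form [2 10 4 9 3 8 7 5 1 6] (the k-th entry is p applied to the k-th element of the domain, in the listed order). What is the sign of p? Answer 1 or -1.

In disjoint-cycle form the cycle lengths are 9, 1.
A cycle is odd iff its length is even; p has 0 even-length cycles, so sgn(p) = (−1)^0 and p is even.

1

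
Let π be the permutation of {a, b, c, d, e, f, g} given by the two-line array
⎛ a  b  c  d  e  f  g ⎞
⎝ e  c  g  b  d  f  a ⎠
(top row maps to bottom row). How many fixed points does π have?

The fixed points (elements with π(x) = x) are {f}, so there is 1.

1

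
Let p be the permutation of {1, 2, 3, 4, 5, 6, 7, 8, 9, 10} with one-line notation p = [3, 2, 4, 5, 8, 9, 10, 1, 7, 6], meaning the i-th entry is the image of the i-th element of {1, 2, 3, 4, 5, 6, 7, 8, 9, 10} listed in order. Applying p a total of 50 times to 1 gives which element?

Tracing 1 → 3 → … returns to 1 after 5 steps, so 1 lies in a 5-cycle (1 3 4 5 8).
On a 5-cycle, p^5 is the identity, so p^50 = p^0 there (50 ≡ 0 mod 5).
So p^50(1) = 1.

1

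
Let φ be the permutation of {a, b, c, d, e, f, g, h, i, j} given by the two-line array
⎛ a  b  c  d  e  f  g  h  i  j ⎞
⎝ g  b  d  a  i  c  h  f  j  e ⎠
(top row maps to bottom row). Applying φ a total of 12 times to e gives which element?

Tracing e → i → … returns to e after 3 steps, so e lies in a 3-cycle (e i j).
Since the cycle has length 3, φ^12 acts on it the same as φ^0 (12 mod 3 = 0).
So φ^12(e) = e.

e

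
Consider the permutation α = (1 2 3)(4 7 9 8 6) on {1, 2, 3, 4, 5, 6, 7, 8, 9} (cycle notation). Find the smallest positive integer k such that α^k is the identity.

15

The cycle type of α is (5, 3, 1).
Since disjoint cycles commute, ord(α) = lcm(5, 3) = 15.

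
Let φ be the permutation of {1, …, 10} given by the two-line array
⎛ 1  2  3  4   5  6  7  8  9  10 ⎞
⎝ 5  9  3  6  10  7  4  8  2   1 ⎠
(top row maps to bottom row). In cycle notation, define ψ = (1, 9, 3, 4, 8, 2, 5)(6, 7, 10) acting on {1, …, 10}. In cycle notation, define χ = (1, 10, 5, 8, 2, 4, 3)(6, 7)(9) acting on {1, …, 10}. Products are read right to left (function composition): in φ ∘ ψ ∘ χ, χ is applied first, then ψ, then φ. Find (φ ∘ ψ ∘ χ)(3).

2

(φ ∘ ψ ∘ χ)(3) = φ(ψ(χ(3))). χ(3) = 1, then ψ(1) = 9, then φ(9) = 2, so the result is 2.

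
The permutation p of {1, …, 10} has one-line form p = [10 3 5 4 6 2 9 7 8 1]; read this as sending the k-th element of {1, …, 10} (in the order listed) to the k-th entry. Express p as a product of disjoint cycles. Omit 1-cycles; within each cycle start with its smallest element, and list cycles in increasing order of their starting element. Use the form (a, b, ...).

From 1: 1 → 10 → 1, closing the cycle (1, 10).
Repeating from the next unused element and collecting all non-trivial cycles gives (1, 10)(2, 3, 5, 6)(7, 9, 8).

(1, 10)(2, 3, 5, 6)(7, 9, 8)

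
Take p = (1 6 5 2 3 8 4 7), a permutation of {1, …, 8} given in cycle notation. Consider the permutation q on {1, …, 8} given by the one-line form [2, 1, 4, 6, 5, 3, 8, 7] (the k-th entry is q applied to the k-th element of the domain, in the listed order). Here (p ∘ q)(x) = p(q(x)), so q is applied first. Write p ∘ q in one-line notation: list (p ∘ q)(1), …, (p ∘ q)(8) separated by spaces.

3 6 7 5 2 8 4 1

For each element, apply q then p: 1 → 2 → 3; 2 → 1 → 6; 3 → 4 → 7; 4 → 6 → 5; 5 → 5 → 2; 6 → 3 → 8; 7 → 8 → 4; 8 → 7 → 1.
So p ∘ q in one-line form is 3 6 7 5 2 8 4 1.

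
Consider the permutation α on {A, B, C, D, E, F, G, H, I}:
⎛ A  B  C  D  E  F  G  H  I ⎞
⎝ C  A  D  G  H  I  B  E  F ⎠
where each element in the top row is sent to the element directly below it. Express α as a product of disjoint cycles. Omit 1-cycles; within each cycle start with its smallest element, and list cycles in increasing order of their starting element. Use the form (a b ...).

(A C D G B)(E H)(F I)

From A: A → C → D → G → B → A, closing the cycle (A C D G B).
Continuing from each remaining unvisited element yields (A C D G B)(E H)(F I).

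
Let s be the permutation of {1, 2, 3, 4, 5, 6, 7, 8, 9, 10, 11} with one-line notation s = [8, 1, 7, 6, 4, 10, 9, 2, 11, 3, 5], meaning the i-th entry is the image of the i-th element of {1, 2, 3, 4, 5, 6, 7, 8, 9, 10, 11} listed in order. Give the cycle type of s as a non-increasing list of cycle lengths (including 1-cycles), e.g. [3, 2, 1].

[8, 3]

The disjoint cycles are (1, 8, 2)(3, 7, 9, 11, 5, 4, 6, 10), with lengths 8, 3 in non-increasing order.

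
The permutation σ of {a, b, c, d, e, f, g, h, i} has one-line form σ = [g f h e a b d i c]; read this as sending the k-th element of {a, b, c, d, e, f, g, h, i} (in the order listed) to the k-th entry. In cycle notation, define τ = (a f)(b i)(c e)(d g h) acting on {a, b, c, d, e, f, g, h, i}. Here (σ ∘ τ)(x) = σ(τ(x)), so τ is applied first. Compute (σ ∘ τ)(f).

(σ ∘ τ)(f) = σ(τ(f)). τ(f) = a, then σ(a) = g. So (σ ∘ τ)(f) = g.

g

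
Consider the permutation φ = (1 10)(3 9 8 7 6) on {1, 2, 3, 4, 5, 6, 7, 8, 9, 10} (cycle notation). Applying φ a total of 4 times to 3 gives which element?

6

3 lies in the 5-cycle (3 9 8 7 6).
Advancing 4 steps from 3: 3 → 9 → 8 → 7 → 6.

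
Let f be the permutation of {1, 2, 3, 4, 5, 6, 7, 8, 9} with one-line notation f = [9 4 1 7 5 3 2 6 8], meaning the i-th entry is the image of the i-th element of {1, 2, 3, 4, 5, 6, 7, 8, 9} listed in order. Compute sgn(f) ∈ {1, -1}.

In disjoint-cycle form the cycle lengths are 5, 3, 1.
A cycle of length ℓ contributes ℓ−1 transpositions, so f is a product of 4 + 2 = 6 transpositions — even.

1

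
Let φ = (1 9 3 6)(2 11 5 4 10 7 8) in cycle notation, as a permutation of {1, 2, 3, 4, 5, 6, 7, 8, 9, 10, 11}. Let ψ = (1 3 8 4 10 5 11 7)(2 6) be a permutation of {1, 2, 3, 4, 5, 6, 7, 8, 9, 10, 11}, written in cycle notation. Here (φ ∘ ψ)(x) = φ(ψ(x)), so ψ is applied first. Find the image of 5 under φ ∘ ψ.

5

ψ(5) = 11, then φ(11) = 5; composing gives (φ ∘ ψ)(5) = 5.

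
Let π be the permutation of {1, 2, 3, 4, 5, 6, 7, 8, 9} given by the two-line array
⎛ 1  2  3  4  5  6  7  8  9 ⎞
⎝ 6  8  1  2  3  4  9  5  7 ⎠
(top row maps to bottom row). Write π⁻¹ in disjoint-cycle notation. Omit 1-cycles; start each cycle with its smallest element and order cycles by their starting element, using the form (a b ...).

(1 3 5 8 2 4 6)(7 9)

The cycle decomposition of π is (1 6 4 2 8 5 3)(7 9).
Reversing each cycle (and rotating so the smallest element leads) gives π⁻¹ = (1 3 5 8 2 4 6)(7 9).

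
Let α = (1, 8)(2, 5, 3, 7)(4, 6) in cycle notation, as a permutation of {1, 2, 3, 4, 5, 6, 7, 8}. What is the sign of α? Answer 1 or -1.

-1

The cycle lengths are 4, 2, 2.
A cycle of length ℓ contributes ℓ−1 transpositions, so α is a product of 3 + 1 + 1 = 5 transpositions — odd.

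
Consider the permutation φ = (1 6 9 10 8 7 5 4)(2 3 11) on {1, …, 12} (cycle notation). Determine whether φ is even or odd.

odd

The cycle lengths are 8, 3, 1.
A cycle of length ℓ contributes ℓ−1 transpositions, so φ is a product of 7 + 2 = 9 transpositions — odd.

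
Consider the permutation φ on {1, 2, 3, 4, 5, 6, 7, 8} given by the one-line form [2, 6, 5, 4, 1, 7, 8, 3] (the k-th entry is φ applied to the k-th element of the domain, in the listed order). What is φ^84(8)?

Tracing 8 → 3 → … returns to 8 after 7 steps, so 8 lies in a 7-cycle (1, 2, 6, 7, 8, 3, 5).
Powers repeat with period 7 on this cycle, and 84 mod 7 = 0, so φ^84(8) = φ^0(8).
So φ^84(8) = 8.

8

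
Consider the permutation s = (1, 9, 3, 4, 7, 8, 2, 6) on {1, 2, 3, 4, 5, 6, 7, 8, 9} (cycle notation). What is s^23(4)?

4 lies in the 8-cycle (1, 9, 3, 4, 7, 8, 2, 6).
Since the cycle has length 8, s^23 acts on it the same as s^7 (23 mod 8 = 7).
Stepping 7 places around the cycle: 4 → 7 → 8 → 2 → 6 → 1 → 9 → 3.

3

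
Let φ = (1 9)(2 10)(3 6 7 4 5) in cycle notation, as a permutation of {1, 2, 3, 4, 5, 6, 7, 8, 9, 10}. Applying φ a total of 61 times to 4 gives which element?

5

4 lies in the 5-cycle (3 6 7 4 5).
Since the cycle has length 5, φ^61 acts on it the same as φ^1 (61 mod 5 = 1).
Advancing 1 step from 4: 4 → 5.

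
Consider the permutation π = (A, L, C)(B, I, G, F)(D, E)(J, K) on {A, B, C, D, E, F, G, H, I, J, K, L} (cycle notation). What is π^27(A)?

A

A lies in the 3-cycle (A, L, C).
Since the cycle has length 3, π^27 acts on it the same as π^0 (27 mod 3 = 0).
So π^27(A) = A.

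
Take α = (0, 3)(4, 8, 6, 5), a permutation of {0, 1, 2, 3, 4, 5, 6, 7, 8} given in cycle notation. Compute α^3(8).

8 lies in the 4-cycle (4, 8, 6, 5).
Advancing 3 steps from 8: 8 → 6 → 5 → 4.

4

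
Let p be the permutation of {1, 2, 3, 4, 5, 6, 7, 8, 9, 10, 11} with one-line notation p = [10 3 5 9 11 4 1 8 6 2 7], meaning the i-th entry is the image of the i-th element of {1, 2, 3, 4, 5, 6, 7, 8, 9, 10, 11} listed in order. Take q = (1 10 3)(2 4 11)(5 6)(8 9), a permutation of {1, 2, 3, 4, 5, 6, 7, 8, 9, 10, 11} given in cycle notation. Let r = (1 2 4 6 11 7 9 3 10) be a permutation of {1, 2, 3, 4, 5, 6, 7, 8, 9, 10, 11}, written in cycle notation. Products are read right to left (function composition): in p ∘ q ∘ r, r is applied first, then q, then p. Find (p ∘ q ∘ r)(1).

9

Apply the permutations in order: r(1) = 2, then q(2) = 4, then p(4) = 9. So (p ∘ q ∘ r)(1) = 9.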